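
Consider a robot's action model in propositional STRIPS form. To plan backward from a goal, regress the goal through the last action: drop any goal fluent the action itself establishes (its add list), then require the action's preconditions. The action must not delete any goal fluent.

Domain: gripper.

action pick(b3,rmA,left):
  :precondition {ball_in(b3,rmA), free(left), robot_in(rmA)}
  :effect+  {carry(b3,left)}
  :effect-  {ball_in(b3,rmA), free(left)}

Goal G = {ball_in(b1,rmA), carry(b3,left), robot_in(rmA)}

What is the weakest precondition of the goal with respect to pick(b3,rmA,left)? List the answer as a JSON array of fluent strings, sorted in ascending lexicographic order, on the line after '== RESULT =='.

Regress:
  G ∩ del = {}  (empty — regression defined)
  G \ add = {ball_in(b1,rmA), carry(b3,left), robot_in(rmA)} \ {carry(b3,left)} = {ball_in(b1,rmA), robot_in(rmA)}
  ∪ pre   = {ball_in(b1,rmA), robot_in(rmA)} ∪ {ball_in(b3,rmA), free(left), robot_in(rmA)}
          = {ball_in(b1,rmA), ball_in(b3,rmA), free(left), robot_in(rmA)}

== RESULT ==
["ball_in(b1,rmA)", "ball_in(b3,rmA)", "free(left)", "robot_in(rmA)"]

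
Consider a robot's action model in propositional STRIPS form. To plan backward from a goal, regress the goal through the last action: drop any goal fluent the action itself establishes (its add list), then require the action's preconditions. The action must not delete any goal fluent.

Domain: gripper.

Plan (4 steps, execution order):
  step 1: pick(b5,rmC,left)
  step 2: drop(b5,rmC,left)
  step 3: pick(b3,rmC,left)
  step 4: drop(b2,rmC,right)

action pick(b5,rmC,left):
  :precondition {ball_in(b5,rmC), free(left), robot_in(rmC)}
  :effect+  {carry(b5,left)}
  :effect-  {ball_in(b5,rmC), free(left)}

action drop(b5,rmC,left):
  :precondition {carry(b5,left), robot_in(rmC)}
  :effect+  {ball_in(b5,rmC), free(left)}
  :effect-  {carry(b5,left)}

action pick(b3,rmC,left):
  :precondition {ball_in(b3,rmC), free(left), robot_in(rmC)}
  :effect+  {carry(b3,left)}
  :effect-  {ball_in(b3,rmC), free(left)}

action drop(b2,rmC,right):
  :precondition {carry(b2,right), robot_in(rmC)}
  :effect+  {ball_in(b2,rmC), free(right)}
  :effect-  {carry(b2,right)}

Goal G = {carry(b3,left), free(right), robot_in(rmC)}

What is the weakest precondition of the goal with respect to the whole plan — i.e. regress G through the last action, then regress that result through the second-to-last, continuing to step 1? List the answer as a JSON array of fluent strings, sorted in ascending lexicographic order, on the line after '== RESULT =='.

Regress step by step:
  through step 4 (drop(b2,rmC,right)): drop {free(right)}, keep {carry(b3,left), robot_in(rmC)}, require {carry(b2,right), robot_in(rmC)}
    → {carry(b2,right), carry(b3,left), robot_in(rmC)}
  through step 3 (pick(b3,rmC,left)): drop {carry(b3,left)}, keep {carry(b2,right), robot_in(rmC)}, require {ball_in(b3,rmC), free(left), robot_in(rmC)}
    → {ball_in(b3,rmC), carry(b2,right), free(left), robot_in(rmC)}
  through step 2 (drop(b5,rmC,left)): drop {free(left)}, keep {ball_in(b3,rmC), carry(b2,right), robot_in(rmC)}, require {carry(b5,left), robot_in(rmC)}
    → {ball_in(b3,rmC), carry(b2,right), carry(b5,left), robot_in(rmC)}
  through step 1 (pick(b5,rmC,left)): drop {carry(b5,left)}, keep {ball_in(b3,rmC), carry(b2,right), robot_in(rmC)}, require {ball_in(b5,rmC), free(left), robot_in(rmC)}
    → {ball_in(b3,rmC), ball_in(b5,rmC), carry(b2,right), free(left), robot_in(rmC)}

== RESULT ==
["ball_in(b3,rmC)", "ball_in(b5,rmC)", "carry(b2,right)", "free(left)", "robot_in(rmC)"]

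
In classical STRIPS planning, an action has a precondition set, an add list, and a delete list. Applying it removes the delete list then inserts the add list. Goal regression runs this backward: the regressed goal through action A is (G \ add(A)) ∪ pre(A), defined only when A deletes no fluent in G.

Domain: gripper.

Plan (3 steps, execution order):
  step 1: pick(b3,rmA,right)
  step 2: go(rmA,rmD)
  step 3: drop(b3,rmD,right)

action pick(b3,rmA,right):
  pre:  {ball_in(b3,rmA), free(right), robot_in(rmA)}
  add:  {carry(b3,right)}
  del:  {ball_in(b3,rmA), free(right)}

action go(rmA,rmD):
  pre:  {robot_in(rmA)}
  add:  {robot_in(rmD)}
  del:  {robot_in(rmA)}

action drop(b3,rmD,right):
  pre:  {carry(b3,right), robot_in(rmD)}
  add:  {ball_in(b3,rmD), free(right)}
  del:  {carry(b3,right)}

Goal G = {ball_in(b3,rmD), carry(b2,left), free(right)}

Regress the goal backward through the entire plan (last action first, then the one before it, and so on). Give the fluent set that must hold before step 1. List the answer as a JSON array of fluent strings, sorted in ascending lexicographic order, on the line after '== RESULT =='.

Work backward from the goal:
  through step 3 (drop(b3,rmD,right)): drop {ball_in(b3,rmD), free(right)}, keep {carry(b2,left)}, require {carry(b3,right), robot_in(rmD)}
    → {carry(b2,left), carry(b3,right), robot_in(rmD)}
  through step 2 (go(rmA,rmD)): drop {robot_in(rmD)}, keep {carry(b2,left), carry(b3,right)}, require {robot_in(rmA)}
    → {carry(b2,left), carry(b3,right), robot_in(rmA)}
  through step 1 (pick(b3,rmA,right)): drop {carry(b3,right)}, keep {carry(b2,left), robot_in(rmA)}, require {ball_in(b3,rmA), free(right), robot_in(rmA)}
    → {ball_in(b3,rmA), carry(b2,left), free(right), robot_in(rmA)}

== RESULT ==
["ball_in(b3,rmA)", "carry(b2,left)", "free(right)", "robot_in(rmA)"]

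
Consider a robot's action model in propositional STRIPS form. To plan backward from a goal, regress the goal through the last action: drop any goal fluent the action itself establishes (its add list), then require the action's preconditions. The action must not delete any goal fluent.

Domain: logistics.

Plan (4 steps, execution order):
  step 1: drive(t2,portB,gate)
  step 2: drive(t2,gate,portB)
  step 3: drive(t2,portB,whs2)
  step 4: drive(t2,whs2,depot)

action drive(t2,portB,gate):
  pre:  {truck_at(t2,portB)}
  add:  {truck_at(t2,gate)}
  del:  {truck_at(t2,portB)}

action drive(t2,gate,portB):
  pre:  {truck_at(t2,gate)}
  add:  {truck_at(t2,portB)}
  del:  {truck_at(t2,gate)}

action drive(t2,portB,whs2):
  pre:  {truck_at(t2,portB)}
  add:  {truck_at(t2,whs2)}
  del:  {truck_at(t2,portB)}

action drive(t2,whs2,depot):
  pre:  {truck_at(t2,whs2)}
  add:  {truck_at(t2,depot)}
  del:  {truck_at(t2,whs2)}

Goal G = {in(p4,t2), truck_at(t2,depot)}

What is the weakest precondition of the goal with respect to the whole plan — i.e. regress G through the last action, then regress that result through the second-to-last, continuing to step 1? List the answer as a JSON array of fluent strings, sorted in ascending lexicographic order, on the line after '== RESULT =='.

Regress step by step:
  through step 4 (drive(t2,whs2,depot)): drop {truck_at(t2,depot)}, keep {in(p4,t2)}, require {truck_at(t2,whs2)}
    → {in(p4,t2), truck_at(t2,whs2)}
  through step 3 (drive(t2,portB,whs2)): drop {truck_at(t2,whs2)}, keep {in(p4,t2)}, require {truck_at(t2,portB)}
    → {in(p4,t2), truck_at(t2,portB)}
  through step 2 (drive(t2,gate,portB)): drop {truck_at(t2,portB)}, keep {in(p4,t2)}, require {truck_at(t2,gate)}
    → {in(p4,t2), truck_at(t2,gate)}
  through step 1 (drive(t2,portB,gate)): drop {truck_at(t2,gate)}, keep {in(p4,t2)}, require {truck_at(t2,portB)}
    → {in(p4,t2), truck_at(t2,portB)}

== RESULT ==
["in(p4,t2)", "truck_at(t2,portB)"]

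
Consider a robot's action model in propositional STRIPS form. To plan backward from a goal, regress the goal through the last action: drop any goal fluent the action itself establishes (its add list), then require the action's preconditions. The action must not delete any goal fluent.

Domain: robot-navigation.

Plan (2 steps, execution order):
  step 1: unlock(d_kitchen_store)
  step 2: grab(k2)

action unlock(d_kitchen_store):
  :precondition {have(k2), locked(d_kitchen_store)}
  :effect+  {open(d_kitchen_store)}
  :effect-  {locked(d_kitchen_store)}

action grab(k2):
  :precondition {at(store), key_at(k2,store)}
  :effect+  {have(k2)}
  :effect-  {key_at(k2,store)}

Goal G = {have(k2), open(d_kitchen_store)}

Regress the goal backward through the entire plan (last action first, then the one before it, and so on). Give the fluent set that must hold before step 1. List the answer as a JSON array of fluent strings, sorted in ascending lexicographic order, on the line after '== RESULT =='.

Regress step by step:
  through step 2 (grab(k2)): drop {have(k2)}, keep {open(d_kitchen_store)}, require {at(store), key_at(k2,store)}
    → {at(store), key_at(k2,store), open(d_kitchen_store)}
  through step 1 (unlock(d_kitchen_store)): drop {open(d_kitchen_store)}, keep {at(store), key_at(k2,store)}, require {have(k2), locked(d_kitchen_store)}
    → {at(store), have(k2), key_at(k2,store), locked(d_kitchen_store)}

== RESULT ==
["at(store)", "have(k2)", "key_at(k2,store)", "locked(d_kitchen_store)"]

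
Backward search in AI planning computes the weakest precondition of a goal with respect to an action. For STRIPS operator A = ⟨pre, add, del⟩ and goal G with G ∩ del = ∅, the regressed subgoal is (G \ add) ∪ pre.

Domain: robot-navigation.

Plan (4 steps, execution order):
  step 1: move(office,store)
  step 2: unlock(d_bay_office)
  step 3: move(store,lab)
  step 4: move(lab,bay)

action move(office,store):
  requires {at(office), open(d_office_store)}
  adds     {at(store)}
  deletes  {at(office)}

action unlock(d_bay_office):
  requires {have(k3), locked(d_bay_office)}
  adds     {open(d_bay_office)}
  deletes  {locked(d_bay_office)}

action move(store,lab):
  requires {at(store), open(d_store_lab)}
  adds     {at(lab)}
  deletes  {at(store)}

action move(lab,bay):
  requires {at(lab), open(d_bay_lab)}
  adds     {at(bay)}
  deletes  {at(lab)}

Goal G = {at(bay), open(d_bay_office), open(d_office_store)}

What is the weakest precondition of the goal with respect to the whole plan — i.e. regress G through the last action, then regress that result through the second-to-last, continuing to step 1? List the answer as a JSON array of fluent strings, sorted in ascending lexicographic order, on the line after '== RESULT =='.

Regress step by step:
  through step 4 (move(lab,bay)): drop {at(bay)}, keep {open(d_bay_office), open(d_office_store)}, require {at(lab), open(d_bay_lab)}
    → {at(lab), open(d_bay_lab), open(d_bay_office), open(d_office_store)}
  through step 3 (move(store,lab)): drop {at(lab)}, keep {open(d_bay_lab), open(d_bay_office), open(d_office_store)}, require {at(store), open(d_store_lab)}
    → {at(store), open(d_bay_lab), open(d_bay_office), open(d_office_store), open(d_store_lab)}
  through step 2 (unlock(d_bay_office)): drop {open(d_bay_office)}, keep {at(store), open(d_bay_lab), open(d_office_store), open(d_store_lab)}, require {have(k3), locked(d_bay_office)}
    → {at(store), have(k3), locked(d_bay_office), open(d_bay_lab), open(d_office_store), open(d_store_lab)}
  through step 1 (move(office,store)): drop {at(store)}, keep {have(k3), locked(d_bay_office), open(d_bay_lab), open(d_office_store), open(d_store_lab)}, require {at(office), open(d_office_store)}
    → {at(office), have(k3), locked(d_bay_office), open(d_bay_lab), open(d_office_store), open(d_store_lab)}

== RESULT ==
["at(office)", "have(k3)", "locked(d_bay_office)", "open(d_bay_lab)", "open(d_office_store)", "open(d_store_lab)"]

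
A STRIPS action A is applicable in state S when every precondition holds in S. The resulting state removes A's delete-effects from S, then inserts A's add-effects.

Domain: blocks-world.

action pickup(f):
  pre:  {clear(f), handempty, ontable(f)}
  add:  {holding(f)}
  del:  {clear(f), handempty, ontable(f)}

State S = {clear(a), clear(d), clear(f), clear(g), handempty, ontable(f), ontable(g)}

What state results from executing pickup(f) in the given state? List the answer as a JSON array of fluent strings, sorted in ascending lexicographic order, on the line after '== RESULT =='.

Compute (S \ del) ∪ add:
  pre ⊆ S: {clear(f), handempty, ontable(f)} ⊆ S  — applicable
  S \ del = {clear(a), clear(d), clear(g), ontable(g)}
  ∪ add   = {clear(a), clear(d), clear(g), holding(f), ontable(g)}

== RESULT ==
["clear(a)", "clear(d)", "clear(g)", "holding(f)", "ontable(g)"]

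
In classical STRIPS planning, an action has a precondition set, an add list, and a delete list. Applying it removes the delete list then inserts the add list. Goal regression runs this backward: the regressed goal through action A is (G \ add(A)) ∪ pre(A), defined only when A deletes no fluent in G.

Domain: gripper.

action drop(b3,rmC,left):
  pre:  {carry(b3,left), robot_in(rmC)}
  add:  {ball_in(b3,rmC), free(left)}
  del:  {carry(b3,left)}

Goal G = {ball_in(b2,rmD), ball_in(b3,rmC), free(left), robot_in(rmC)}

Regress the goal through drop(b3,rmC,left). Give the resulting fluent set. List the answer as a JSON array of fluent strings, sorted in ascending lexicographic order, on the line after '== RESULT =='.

Compute (G \ add) ∪ pre:
  G ∩ del = {}  (empty — regression defined)
  G \ add = {ball_in(b2,rmD), ball_in(b3,rmC), free(left), robot_in(rmC)} \ {ball_in(b3,rmC), free(left)} = {ball_in(b2,rmD), robot_in(rmC)}
  ∪ pre   = {ball_in(b2,rmD), robot_in(rmC)} ∪ {carry(b3,left), robot_in(rmC)}
          = {ball_in(b2,rmD), carry(b3,left), robot_in(rmC)}

== RESULT ==
["ball_in(b2,rmD)", "carry(b3,left)", "robot_in(rmC)"]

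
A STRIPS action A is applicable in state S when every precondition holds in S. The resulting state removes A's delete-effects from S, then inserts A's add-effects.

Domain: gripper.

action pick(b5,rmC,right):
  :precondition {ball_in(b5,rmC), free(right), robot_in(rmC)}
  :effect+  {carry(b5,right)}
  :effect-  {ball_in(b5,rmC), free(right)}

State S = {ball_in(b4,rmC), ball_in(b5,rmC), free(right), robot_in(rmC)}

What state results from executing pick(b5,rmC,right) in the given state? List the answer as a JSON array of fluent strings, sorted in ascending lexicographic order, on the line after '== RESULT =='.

Progress:
  pre ⊆ S: {ball_in(b5,rmC), free(right), robot_in(rmC)} ⊆ S  — applicable
  S \ del = {ball_in(b4,rmC), robot_in(rmC)}
  ∪ add   = {ball_in(b4,rmC), carry(b5,right), robot_in(rmC)}

== RESULT ==
["ball_in(b4,rmC)", "carry(b5,right)", "robot_in(rmC)"]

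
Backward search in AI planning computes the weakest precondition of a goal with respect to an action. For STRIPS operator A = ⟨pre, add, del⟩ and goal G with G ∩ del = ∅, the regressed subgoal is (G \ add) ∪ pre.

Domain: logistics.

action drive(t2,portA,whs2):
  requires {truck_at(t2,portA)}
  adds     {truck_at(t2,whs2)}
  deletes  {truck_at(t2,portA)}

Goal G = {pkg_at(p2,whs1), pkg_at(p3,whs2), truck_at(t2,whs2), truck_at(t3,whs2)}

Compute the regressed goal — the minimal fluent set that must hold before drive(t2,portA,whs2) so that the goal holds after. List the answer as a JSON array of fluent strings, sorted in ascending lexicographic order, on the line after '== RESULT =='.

Compute (G \ add) ∪ pre:
  G ∩ del = {}  (empty — regression defined)
  G \ add = {pkg_at(p2,whs1), pkg_at(p3,whs2), truck_at(t2,whs2), truck_at(t3,whs2)} \ {truck_at(t2,whs2)} = {pkg_at(p2,whs1), pkg_at(p3,whs2), truck_at(t3,whs2)}
  ∪ pre   = {pkg_at(p2,whs1), pkg_at(p3,whs2), truck_at(t3,whs2)} ∪ {truck_at(t2,portA)}
          = {pkg_at(p2,whs1), pkg_at(p3,whs2), truck_at(t2,portA), truck_at(t3,whs2)}

== RESULT ==
["pkg_at(p2,whs1)", "pkg_at(p3,whs2)", "truck_at(t2,portA)", "truck_at(t3,whs2)"]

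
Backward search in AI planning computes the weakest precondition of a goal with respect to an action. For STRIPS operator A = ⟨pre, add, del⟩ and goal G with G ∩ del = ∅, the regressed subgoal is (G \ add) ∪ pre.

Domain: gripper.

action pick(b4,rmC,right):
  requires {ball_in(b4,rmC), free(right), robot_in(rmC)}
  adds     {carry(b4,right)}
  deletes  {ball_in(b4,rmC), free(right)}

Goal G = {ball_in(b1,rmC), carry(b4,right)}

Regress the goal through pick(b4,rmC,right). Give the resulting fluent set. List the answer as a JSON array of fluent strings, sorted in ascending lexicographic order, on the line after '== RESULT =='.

Regress:
  G ∩ del = {}  (empty — regression defined)
  G \ add = {ball_in(b1,rmC), carry(b4,right)} \ {carry(b4,right)} = {ball_in(b1,rmC)}
  ∪ pre   = {ball_in(b1,rmC)} ∪ {ball_in(b4,rmC), free(right), robot_in(rmC)}
          = {ball_in(b1,rmC), ball_in(b4,rmC), free(right), robot_in(rmC)}

== RESULT ==
["ball_in(b1,rmC)", "ball_in(b4,rmC)", "free(right)", "robot_in(rmC)"]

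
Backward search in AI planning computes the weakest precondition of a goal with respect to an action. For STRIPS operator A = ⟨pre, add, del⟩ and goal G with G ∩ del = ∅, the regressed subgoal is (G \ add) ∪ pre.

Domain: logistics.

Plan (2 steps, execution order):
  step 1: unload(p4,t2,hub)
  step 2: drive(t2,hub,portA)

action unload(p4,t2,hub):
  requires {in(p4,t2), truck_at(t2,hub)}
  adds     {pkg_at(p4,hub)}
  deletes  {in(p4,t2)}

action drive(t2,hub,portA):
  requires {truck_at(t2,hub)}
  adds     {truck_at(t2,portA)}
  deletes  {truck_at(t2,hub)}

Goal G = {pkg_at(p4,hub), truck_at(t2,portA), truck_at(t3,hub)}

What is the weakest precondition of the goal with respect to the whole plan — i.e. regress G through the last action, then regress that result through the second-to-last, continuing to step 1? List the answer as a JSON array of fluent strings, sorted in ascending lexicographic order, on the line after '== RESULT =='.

Regress step by step:
  through step 2 (drive(t2,hub,portA)): drop {truck_at(t2,portA)}, keep {pkg_at(p4,hub), truck_at(t3,hub)}, require {truck_at(t2,hub)}
    → {pkg_at(p4,hub), truck_at(t2,hub), truck_at(t3,hub)}
  through step 1 (unload(p4,t2,hub)): drop {pkg_at(p4,hub)}, keep {truck_at(t2,hub), truck_at(t3,hub)}, require {in(p4,t2), truck_at(t2,hub)}
    → {in(p4,t2), truck_at(t2,hub), truck_at(t3,hub)}

== RESULT ==
["in(p4,t2)", "truck_at(t2,hub)", "truck_at(t3,hub)"]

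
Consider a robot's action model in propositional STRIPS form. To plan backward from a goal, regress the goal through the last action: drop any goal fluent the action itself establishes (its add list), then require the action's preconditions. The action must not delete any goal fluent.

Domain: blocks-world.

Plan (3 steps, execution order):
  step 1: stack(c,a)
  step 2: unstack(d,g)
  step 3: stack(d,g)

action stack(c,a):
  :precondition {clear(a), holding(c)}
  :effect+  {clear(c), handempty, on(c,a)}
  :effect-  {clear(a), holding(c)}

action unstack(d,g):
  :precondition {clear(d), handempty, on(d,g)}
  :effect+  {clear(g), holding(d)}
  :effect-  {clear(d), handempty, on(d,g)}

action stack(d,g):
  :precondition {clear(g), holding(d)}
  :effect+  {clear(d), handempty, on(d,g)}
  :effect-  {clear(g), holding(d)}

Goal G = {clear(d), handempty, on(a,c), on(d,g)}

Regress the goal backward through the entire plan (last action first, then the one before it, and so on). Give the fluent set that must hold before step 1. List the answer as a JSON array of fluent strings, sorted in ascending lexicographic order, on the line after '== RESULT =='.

Regress step by step:
  through step 3 (stack(d,g)): drop {clear(d), handempty, on(d,g)}, keep {on(a,c)}, require {clear(g), holding(d)}
    → {clear(g), holding(d), on(a,c)}
  through step 2 (unstack(d,g)): drop {clear(g), holding(d)}, keep {on(a,c)}, require {clear(d), handempty, on(d,g)}
    → {clear(d), handempty, on(a,c), on(d,g)}
  through step 1 (stack(c,a)): drop {handempty}, keep {clear(d), on(a,c), on(d,g)}, require {clear(a), holding(c)}
    → {clear(a), clear(d), holding(c), on(a,c), on(d,g)}

== RESULT ==
["clear(a)", "clear(d)", "holding(c)", "on(a,c)", "on(d,g)"]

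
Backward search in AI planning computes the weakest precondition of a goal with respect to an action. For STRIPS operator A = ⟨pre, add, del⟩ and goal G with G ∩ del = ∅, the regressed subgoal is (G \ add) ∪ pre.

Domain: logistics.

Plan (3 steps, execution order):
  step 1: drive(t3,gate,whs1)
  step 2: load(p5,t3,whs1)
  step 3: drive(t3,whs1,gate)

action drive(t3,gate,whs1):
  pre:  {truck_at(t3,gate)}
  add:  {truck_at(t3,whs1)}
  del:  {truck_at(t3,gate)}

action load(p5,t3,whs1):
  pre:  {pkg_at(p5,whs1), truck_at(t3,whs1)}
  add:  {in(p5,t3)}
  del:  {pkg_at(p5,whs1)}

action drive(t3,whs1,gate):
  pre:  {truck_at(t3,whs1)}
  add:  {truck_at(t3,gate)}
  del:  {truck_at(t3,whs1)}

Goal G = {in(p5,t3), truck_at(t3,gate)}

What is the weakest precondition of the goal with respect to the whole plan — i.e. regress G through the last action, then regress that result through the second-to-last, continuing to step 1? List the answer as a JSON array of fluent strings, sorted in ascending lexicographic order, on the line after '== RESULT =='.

Regress step by step:
  through step 3 (drive(t3,whs1,gate)): drop {truck_at(t3,gate)}, keep {in(p5,t3)}, require {truck_at(t3,whs1)}
    → {in(p5,t3), truck_at(t3,whs1)}
  through step 2 (load(p5,t3,whs1)): drop {in(p5,t3)}, keep {truck_at(t3,whs1)}, require {pkg_at(p5,whs1), truck_at(t3,whs1)}
    → {pkg_at(p5,whs1), truck_at(t3,whs1)}
  through step 1 (drive(t3,gate,whs1)): drop {truck_at(t3,whs1)}, keep {pkg_at(p5,whs1)}, require {truck_at(t3,gate)}
    → {pkg_at(p5,whs1), truck_at(t3,gate)}

== RESULT ==
["pkg_at(p5,whs1)", "truck_at(t3,gate)"]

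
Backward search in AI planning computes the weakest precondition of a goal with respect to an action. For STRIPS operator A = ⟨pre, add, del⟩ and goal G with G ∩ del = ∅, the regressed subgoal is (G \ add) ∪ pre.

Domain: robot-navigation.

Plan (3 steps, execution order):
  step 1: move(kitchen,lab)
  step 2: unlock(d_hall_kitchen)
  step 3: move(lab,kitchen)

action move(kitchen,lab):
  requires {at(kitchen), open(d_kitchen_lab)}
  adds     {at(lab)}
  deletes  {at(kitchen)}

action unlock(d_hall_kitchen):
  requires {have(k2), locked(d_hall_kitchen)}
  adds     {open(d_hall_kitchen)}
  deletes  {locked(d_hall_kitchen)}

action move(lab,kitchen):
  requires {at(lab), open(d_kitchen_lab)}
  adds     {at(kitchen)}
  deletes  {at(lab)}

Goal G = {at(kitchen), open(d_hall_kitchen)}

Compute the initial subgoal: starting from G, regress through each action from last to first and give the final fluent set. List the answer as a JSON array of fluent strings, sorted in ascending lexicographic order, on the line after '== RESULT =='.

Work backward from the goal:
  through step 3 (move(lab,kitchen)): drop {at(kitchen)}, keep {open(d_hall_kitchen)}, require {at(lab), open(d_kitchen_lab)}
    → {at(lab), open(d_hall_kitchen), open(d_kitchen_lab)}
  through step 2 (unlock(d_hall_kitchen)): drop {open(d_hall_kitchen)}, keep {at(lab), open(d_kitchen_lab)}, require {have(k2), locked(d_hall_kitchen)}
    → {at(lab), have(k2), locked(d_hall_kitchen), open(d_kitchen_lab)}
  through step 1 (move(kitchen,lab)): drop {at(lab)}, keep {have(k2), locked(d_hall_kitchen), open(d_kitchen_lab)}, require {at(kitchen), open(d_kitchen_lab)}
    → {at(kitchen), have(k2), locked(d_hall_kitchen), open(d_kitchen_lab)}

== RESULT ==
["at(kitchen)", "have(k2)", "locked(d_hall_kitchen)", "open(d_kitchen_lab)"]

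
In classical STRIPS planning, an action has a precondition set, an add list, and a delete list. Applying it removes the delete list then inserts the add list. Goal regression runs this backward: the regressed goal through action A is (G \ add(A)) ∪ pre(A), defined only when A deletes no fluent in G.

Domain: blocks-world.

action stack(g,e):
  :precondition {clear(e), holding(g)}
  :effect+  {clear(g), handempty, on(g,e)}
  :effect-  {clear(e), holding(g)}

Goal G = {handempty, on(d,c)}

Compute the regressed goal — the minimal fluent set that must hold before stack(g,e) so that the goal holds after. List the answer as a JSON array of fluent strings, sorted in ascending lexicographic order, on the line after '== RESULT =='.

Regress:
  G ∩ del = {}  (empty — regression defined)
  G \ add = {handempty, on(d,c)} \ {clear(g), handempty, on(g,e)} = {on(d,c)}
  ∪ pre   = {on(d,c)} ∪ {clear(e), holding(g)}
          = {clear(e), holding(g), on(d,c)}

== RESULT ==
["clear(e)", "holding(g)", "on(d,c)"]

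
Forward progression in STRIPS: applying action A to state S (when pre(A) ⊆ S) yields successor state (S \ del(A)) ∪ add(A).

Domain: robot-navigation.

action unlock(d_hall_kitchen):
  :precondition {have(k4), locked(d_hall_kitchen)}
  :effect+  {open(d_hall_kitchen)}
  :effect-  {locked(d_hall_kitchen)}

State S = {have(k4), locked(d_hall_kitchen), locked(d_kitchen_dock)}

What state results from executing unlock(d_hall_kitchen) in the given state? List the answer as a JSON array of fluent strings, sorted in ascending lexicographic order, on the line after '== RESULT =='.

Progress:
  pre ⊆ S: {have(k4), locked(d_hall_kitchen)} ⊆ S  — applicable
  S \ del = {have(k4), locked(d_kitchen_dock)}
  ∪ add   = {have(k4), locked(d_kitchen_dock), open(d_hall_kitchen)}

== RESULT ==
["have(k4)", "locked(d_kitchen_dock)", "open(d_hall_kitchen)"]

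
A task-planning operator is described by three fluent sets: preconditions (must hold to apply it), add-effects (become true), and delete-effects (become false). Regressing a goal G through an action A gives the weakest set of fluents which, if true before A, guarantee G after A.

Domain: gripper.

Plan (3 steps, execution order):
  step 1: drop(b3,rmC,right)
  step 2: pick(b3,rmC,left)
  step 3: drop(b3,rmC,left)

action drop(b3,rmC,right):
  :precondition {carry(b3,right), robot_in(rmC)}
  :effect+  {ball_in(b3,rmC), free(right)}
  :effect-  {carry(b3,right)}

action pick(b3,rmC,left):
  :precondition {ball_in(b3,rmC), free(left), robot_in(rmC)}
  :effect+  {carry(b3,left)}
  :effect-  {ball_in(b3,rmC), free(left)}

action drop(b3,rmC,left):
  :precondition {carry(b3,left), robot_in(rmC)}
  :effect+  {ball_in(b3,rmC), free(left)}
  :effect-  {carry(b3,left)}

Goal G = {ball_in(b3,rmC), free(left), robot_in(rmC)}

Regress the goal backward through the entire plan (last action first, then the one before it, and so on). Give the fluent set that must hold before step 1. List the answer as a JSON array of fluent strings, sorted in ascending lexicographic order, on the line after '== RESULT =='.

Regress step by step:
  through step 3 (drop(b3,rmC,left)): drop {ball_in(b3,rmC), free(left)}, keep {robot_in(rmC)}, require {carry(b3,left), robot_in(rmC)}
    → {carry(b3,left), robot_in(rmC)}
  through step 2 (pick(b3,rmC,left)): drop {carry(b3,left)}, keep {robot_in(rmC)}, require {ball_in(b3,rmC), free(left), robot_in(rmC)}
    → {ball_in(b3,rmC), free(left), robot_in(rmC)}
  through step 1 (drop(b3,rmC,right)): drop {ball_in(b3,rmC)}, keep {free(left), robot_in(rmC)}, require {carry(b3,right), robot_in(rmC)}
    → {carry(b3,right), free(left), robot_in(rmC)}

== RESULT ==
["carry(b3,right)", "free(left)", "robot_in(rmC)"]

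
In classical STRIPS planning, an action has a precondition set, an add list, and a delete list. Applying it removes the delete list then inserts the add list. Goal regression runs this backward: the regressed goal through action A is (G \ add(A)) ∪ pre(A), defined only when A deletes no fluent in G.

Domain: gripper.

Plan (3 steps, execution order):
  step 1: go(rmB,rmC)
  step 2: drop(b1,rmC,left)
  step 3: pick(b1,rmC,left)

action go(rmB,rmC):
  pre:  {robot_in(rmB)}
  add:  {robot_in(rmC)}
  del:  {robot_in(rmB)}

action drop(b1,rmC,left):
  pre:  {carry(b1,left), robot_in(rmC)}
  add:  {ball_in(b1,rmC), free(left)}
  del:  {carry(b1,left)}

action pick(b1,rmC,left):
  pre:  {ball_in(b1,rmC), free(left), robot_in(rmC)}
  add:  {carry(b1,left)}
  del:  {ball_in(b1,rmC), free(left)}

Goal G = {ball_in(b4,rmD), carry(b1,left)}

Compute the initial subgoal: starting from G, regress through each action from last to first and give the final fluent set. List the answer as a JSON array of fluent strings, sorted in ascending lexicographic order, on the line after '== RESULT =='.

Work backward from the goal:
  through step 3 (pick(b1,rmC,left)): drop {carry(b1,left)}, keep {ball_in(b4,rmD)}, require {ball_in(b1,rmC), free(left), robot_in(rmC)}
    → {ball_in(b1,rmC), ball_in(b4,rmD), free(left), robot_in(rmC)}
  through step 2 (drop(b1,rmC,left)): drop {ball_in(b1,rmC), free(left)}, keep {ball_in(b4,rmD), robot_in(rmC)}, require {carry(b1,left), robot_in(rmC)}
    → {ball_in(b4,rmD), carry(b1,left), robot_in(rmC)}
  through step 1 (go(rmB,rmC)): drop {robot_in(rmC)}, keep {ball_in(b4,rmD), carry(b1,left)}, require {robot_in(rmB)}
    → {ball_in(b4,rmD), carry(b1,left), robot_in(rmB)}

== RESULT ==
["ball_in(b4,rmD)", "carry(b1,left)", "robot_in(rmB)"]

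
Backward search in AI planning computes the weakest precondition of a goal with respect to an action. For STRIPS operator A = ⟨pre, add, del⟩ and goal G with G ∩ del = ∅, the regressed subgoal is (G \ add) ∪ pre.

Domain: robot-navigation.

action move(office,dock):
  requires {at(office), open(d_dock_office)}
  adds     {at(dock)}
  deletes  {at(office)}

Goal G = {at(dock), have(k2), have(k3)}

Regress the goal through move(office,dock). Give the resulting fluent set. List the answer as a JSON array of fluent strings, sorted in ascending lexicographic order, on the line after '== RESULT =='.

Regress:
  G ∩ del = {}  (empty — regression defined)
  G \ add = {at(dock), have(k2), have(k3)} \ {at(dock)} = {have(k2), have(k3)}
  ∪ pre   = {have(k2), have(k3)} ∪ {at(office), open(d_dock_office)}
          = {at(office), have(k2), have(k3), open(d_dock_office)}

== RESULT ==
["at(office)", "have(k2)", "have(k3)", "open(d_dock_office)"]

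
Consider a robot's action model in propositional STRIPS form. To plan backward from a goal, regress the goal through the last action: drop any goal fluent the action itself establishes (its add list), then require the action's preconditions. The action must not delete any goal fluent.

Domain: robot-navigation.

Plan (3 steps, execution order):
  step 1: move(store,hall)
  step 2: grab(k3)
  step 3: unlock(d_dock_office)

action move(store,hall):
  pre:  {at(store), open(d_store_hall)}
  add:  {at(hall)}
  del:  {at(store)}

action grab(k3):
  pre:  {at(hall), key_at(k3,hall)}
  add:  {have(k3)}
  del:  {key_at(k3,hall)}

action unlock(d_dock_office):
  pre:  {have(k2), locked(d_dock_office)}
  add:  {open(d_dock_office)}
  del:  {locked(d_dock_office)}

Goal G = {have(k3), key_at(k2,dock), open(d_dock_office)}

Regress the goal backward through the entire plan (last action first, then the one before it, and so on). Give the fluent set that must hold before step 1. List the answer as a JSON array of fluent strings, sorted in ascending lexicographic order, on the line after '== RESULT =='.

Regress step by step:
  through step 3 (unlock(d_dock_office)): drop {open(d_dock_office)}, keep {have(k3), key_at(k2,dock)}, require {have(k2), locked(d_dock_office)}
    → {have(k2), have(k3), key_at(k2,dock), locked(d_dock_office)}
  through step 2 (grab(k3)): drop {have(k3)}, keep {have(k2), key_at(k2,dock), locked(d_dock_office)}, require {at(hall), key_at(k3,hall)}
    → {at(hall), have(k2), key_at(k2,dock), key_at(k3,hall), locked(d_dock_office)}
  through step 1 (move(store,hall)): drop {at(hall)}, keep {have(k2), key_at(k2,dock), key_at(k3,hall), locked(d_dock_office)}, require {at(store), open(d_store_hall)}
    → {at(store), have(k2), key_at(k2,dock), key_at(k3,hall), locked(d_dock_office), open(d_store_hall)}

== RESULT ==
["at(store)", "have(k2)", "key_at(k2,dock)", "key_at(k3,hall)", "locked(d_dock_office)", "open(d_store_hall)"]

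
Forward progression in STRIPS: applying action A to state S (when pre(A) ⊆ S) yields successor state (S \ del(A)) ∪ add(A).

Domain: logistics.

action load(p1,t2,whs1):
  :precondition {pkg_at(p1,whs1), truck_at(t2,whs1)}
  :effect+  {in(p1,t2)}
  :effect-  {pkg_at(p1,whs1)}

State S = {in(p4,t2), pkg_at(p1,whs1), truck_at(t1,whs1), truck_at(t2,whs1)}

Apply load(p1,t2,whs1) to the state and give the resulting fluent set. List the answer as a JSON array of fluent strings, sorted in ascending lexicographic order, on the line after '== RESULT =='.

Progress:
  pre ⊆ S: {pkg_at(p1,whs1), truck_at(t2,whs1)} ⊆ S  — applicable
  S \ del = {in(p4,t2), truck_at(t1,whs1), truck_at(t2,whs1)}
  ∪ add   = {in(p1,t2), in(p4,t2), truck_at(t1,whs1), truck_at(t2,whs1)}

== RESULT ==
["in(p1,t2)", "in(p4,t2)", "truck_at(t1,whs1)", "truck_at(t2,whs1)"]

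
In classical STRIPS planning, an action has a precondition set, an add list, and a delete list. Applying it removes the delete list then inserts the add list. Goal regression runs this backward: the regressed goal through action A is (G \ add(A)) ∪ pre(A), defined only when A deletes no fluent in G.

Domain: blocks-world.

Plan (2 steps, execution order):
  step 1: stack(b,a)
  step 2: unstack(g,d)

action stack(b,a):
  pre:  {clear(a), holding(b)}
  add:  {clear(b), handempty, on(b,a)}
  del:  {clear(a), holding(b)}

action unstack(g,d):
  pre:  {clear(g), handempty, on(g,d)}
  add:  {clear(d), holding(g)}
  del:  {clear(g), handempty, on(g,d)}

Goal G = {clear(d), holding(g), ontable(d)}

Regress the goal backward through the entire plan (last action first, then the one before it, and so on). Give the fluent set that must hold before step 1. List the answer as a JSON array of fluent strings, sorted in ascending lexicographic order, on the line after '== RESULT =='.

Work backward from the goal:
  through step 2 (unstack(g,d)): drop {clear(d), holding(g)}, keep {ontable(d)}, require {clear(g), handempty, on(g,d)}
    → {clear(g), handempty, on(g,d), ontable(d)}
  through step 1 (stack(b,a)): drop {handempty}, keep {clear(g), on(g,d), ontable(d)}, require {clear(a), holding(b)}
    → {clear(a), clear(g), holding(b), on(g,d), ontable(d)}

== RESULT ==
["clear(a)", "clear(g)", "holding(b)", "on(g,d)", "ontable(d)"]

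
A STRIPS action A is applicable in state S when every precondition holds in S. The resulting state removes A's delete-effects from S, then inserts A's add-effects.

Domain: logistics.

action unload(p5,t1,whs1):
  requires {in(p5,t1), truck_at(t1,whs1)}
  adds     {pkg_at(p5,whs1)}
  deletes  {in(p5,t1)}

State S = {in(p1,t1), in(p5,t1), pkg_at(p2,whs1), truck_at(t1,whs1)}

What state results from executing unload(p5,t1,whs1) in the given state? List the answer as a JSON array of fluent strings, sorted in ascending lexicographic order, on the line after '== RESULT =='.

Compute (S \ del) ∪ add:
  pre ⊆ S: {in(p5,t1), truck_at(t1,whs1)} ⊆ S  — applicable
  S \ del = {in(p1,t1), pkg_at(p2,whs1), truck_at(t1,whs1)}
  ∪ add   = {in(p1,t1), pkg_at(p2,whs1), pkg_at(p5,whs1), truck_at(t1,whs1)}

== RESULT ==
["in(p1,t1)", "pkg_at(p2,whs1)", "pkg_at(p5,whs1)", "truck_at(t1,whs1)"]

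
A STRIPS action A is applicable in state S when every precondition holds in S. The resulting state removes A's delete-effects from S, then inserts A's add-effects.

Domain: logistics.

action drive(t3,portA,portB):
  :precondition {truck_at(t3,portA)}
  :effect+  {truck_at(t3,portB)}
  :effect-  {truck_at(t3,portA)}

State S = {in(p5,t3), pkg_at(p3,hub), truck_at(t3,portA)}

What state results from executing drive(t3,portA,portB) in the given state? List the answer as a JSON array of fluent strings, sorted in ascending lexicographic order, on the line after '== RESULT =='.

Compute (S \ del) ∪ add:
  pre ⊆ S: {truck_at(t3,portA)} ⊆ S  — applicable
  S \ del = {in(p5,t3), pkg_at(p3,hub)}
  ∪ add   = {in(p5,t3), pkg_at(p3,hub), truck_at(t3,portB)}

== RESULT ==
["in(p5,t3)", "pkg_at(p3,hub)", "truck_at(t3,portB)"]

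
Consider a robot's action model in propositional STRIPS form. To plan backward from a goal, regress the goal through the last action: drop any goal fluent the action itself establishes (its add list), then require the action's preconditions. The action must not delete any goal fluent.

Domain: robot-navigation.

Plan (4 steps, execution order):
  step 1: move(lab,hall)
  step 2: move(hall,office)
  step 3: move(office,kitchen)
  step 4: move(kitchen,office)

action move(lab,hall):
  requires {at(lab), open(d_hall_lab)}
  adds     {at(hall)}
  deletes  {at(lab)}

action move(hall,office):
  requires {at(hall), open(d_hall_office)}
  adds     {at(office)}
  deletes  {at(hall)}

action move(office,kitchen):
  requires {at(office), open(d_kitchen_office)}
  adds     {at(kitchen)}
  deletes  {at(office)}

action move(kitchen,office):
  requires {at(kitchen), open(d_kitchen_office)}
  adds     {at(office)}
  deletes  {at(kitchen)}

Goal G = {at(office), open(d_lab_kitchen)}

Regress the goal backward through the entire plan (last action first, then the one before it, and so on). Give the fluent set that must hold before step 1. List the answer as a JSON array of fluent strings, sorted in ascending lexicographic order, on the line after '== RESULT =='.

Work backward from the goal:
  through step 4 (move(kitchen,office)): drop {at(office)}, keep {open(d_lab_kitchen)}, require {at(kitchen), open(d_kitchen_office)}
    → {at(kitchen), open(d_kitchen_office), open(d_lab_kitchen)}
  through step 3 (move(office,kitchen)): drop {at(kitchen)}, keep {open(d_kitchen_office), open(d_lab_kitchen)}, require {at(office), open(d_kitchen_office)}
    → {at(office), open(d_kitchen_office), open(d_lab_kitchen)}
  through step 2 (move(hall,office)): drop {at(office)}, keep {open(d_kitchen_office), open(d_lab_kitchen)}, require {at(hall), open(d_hall_office)}
    → {at(hall), open(d_hall_office), open(d_kitchen_office), open(d_lab_kitchen)}
  through step 1 (move(lab,hall)): drop {at(hall)}, keep {open(d_hall_office), open(d_kitchen_office), open(d_lab_kitchen)}, require {at(lab), open(d_hall_lab)}
    → {at(lab), open(d_hall_lab), open(d_hall_office), open(d_kitchen_office), open(d_lab_kitchen)}

== RESULT ==
["at(lab)", "open(d_hall_lab)", "open(d_hall_office)", "open(d_kitchen_office)", "open(d_lab_kitchen)"]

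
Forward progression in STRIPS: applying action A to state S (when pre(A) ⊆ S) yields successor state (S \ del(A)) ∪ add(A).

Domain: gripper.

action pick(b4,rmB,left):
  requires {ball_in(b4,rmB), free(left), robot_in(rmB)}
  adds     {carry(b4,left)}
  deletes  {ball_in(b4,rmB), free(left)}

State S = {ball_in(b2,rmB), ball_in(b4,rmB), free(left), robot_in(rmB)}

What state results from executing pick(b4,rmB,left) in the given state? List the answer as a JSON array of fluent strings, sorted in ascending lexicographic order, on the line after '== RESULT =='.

Progress:
  pre ⊆ S: {ball_in(b4,rmB), free(left), robot_in(rmB)} ⊆ S  — applicable
  S \ del = {ball_in(b2,rmB), robot_in(rmB)}
  ∪ add   = {ball_in(b2,rmB), carry(b4,left), robot_in(rmB)}

== RESULT ==
["ball_in(b2,rmB)", "carry(b4,left)", "robot_in(rmB)"]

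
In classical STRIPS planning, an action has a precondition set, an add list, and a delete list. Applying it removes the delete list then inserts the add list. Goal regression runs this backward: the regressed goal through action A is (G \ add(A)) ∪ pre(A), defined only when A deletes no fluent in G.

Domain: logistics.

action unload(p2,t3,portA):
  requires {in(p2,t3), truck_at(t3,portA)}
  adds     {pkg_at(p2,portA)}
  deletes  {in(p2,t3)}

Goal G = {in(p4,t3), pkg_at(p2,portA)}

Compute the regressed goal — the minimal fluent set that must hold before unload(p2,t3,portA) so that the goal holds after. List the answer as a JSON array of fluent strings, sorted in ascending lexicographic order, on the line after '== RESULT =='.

Regress:
  G ∩ del = {}  (empty — regression defined)
  G \ add = {in(p4,t3), pkg_at(p2,portA)} \ {pkg_at(p2,portA)} = {in(p4,t3)}
  ∪ pre   = {in(p4,t3)} ∪ {in(p2,t3), truck_at(t3,portA)}
          = {in(p2,t3), in(p4,t3), truck_at(t3,portA)}

== RESULT ==
["in(p2,t3)", "in(p4,t3)", "truck_at(t3,portA)"]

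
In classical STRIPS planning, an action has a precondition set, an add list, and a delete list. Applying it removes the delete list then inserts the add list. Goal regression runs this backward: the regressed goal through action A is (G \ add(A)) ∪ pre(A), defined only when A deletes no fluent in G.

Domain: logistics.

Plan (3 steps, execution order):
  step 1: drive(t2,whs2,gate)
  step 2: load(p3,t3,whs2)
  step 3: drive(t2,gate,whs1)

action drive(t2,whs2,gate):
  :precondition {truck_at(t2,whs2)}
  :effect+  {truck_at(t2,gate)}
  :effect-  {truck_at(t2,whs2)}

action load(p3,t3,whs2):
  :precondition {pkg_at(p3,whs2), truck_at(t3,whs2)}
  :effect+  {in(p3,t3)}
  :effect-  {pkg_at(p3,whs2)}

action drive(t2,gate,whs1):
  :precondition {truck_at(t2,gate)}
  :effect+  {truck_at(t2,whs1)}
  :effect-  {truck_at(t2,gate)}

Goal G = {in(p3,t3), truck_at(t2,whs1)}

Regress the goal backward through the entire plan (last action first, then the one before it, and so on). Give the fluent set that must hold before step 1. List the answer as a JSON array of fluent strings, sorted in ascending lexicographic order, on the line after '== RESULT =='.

Work backward from the goal:
  through step 3 (drive(t2,gate,whs1)): drop {truck_at(t2,whs1)}, keep {in(p3,t3)}, require {truck_at(t2,gate)}
    → {in(p3,t3), truck_at(t2,gate)}
  through step 2 (load(p3,t3,whs2)): drop {in(p3,t3)}, keep {truck_at(t2,gate)}, require {pkg_at(p3,whs2), truck_at(t3,whs2)}
    → {pkg_at(p3,whs2), truck_at(t2,gate), truck_at(t3,whs2)}
  through step 1 (drive(t2,whs2,gate)): drop {truck_at(t2,gate)}, keep {pkg_at(p3,whs2), truck_at(t3,whs2)}, require {truck_at(t2,whs2)}
    → {pkg_at(p3,whs2), truck_at(t2,whs2), truck_at(t3,whs2)}

== RESULT ==
["pkg_at(p3,whs2)", "truck_at(t2,whs2)", "truck_at(t3,whs2)"]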